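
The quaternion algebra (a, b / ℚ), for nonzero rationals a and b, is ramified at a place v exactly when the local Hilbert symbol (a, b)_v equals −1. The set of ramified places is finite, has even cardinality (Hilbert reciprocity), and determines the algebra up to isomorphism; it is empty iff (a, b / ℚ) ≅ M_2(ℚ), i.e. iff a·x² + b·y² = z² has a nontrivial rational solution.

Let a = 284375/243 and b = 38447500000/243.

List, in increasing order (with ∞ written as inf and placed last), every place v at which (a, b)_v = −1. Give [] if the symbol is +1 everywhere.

[2, 5, 7, 13]

Mod squares: a ≡ 1365, b ≡ 2730. Check v ∈ {∞, 2, 3, 5, 7, 13}.
v=2: v_2(a)=0, v_2(b)=5; units ≡ 5, 5 (mod 8); ε·ε+αω+βω = 0·0+0·1+5·1 ≡ 1  ⇒  (a,b)_2 = -1.
v=5: a=5^5·(≡2), b=5^7·(≡1) mod 5; (2|5)=-1, (1|5)=+1; (−1)^{5·7·2}·(-1)^7·(+1)^5 = -1.
v=3: a=3^-5·(≡2), b=3^-5·(≡1) mod 3; (2|3)=-1, (1|3)=+1; (−1)^{-5·-5·1}·(-1)^-5·(+1)^-5 = +1.
v=∞: 1365 > 0 and 2730 > 0  ⇒  (a,b)_∞ = +1.
v=7: a=7^1·(≡5), b=7^1·(≡3) mod 7; (5|7)=-1, (3|7)=-1; (−1)^{1·1·3}·(-1)^1·(-1)^1 = -1.
v=13: a=13^1·(≡1), b=13^3·(≡7) mod 13; (1|13)=+1, (7|13)=-1; (−1)^{1·3·6}·(+1)^3·(-1)^1 = -1.
Ram(1365, 2730) = {2, 5, 7, 13}; no ℚ_2-point on the conic.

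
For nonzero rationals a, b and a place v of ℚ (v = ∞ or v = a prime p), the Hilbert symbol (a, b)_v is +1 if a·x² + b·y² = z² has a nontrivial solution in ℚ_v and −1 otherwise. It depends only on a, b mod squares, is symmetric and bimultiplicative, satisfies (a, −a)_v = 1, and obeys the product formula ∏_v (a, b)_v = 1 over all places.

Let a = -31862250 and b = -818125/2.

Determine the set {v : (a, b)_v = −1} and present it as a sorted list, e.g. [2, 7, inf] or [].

(a, b) ≡ (-10, -2618) mod (ℚ^×)²; places V = {2, 3, 5, 7, 11, 17, ∞}.
(a,b)_∞: sgn(-10)=−, sgn(-2618)=−, so -1.
(a,b)_11: α=0, u≡9; β=1, v≡9 (mod 11); (9|11)=+1, (9|11)=+1; sign (−1)^0·+1^1·+1^0 = +1.
(a,b)_5: α=3, u≡2; β=4, v≡3 (mod 5); (2|5)=-1, (3|5)=-1; sign (−1)^0·-1^4·-1^3 = -1.
(a,b)_3: α=2, u≡2; β=0, v≡1 (mod 3); (2|3)=-1, (1|3)=+1; sign (−1)^0·-1^0·+1^2 = +1.
(a,b)_7: α=2, u≡1; β=1, v≡2 (mod 7); (1|7)=+1, (2|7)=+1; sign (−1)^0·+1^1·+1^2 = +1.
(a,b)_17: α=2, u≡12; β=1, v≡1 (mod 17); (12|17)=-1, (1|17)=+1; sign (−1)^0·-1^1·+1^2 = -1.
(a,b)_2: α=1, β=-1; u≡3, v≡3 (mod 8); ε(u)ε(v)=1·1, αω(v)=1·1, βω(u)=-1·1; sum ≡ 1  ⇒  -1.
(-10, -2618 / ℚ) ramifies at {2, 5, 17, ∞}: a division algebra.

[2, 5, 17, inf]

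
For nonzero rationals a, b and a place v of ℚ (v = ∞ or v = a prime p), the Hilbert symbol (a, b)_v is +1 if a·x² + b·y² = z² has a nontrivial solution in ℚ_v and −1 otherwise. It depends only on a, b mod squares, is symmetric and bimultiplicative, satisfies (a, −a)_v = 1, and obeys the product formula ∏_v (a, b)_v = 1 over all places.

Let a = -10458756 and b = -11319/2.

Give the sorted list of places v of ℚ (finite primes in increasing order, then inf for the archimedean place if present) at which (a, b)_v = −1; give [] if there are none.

Mod squares: a ≡ -1, b ≡ -462. Check v ∈ {∞, 2, 3, 7, 11}.
v=2: v_2(a)=2, v_2(b)=-1; units ≡ 7, 1 (mod 8); ε·ε+αω+βω = 1·0+2·0+-1·0 ≡ 0  ⇒  (a,b)_2 = +1.
v=11: a=11^2·(≡2), b=11^1·(≡8) mod 11; (2|11)=-1, (8|11)=-1; (−1)^{2·1·5}·(-1)^1·(-1)^2 = -1.
v=7: a=7^4·(≡5), b=7^3·(≡1) mod 7; (5|7)=-1, (1|7)=+1; (−1)^{4·3·3}·(-1)^3·(+1)^4 = -1.
v=∞: -1 < 0 and -462 < 0  ⇒  (a,b)_∞ = -1.
v=3: a=3^2·(≡2), b=3^1·(≡2) mod 3; (2|3)=-1, (2|3)=-1; (−1)^{2·1·1}·(-1)^1·(-1)^2 = -1.
|Ram(-1, -462)| = 4, even; anisotropic at {3, 7, 11, ∞}.

[3, 7, 11, inf]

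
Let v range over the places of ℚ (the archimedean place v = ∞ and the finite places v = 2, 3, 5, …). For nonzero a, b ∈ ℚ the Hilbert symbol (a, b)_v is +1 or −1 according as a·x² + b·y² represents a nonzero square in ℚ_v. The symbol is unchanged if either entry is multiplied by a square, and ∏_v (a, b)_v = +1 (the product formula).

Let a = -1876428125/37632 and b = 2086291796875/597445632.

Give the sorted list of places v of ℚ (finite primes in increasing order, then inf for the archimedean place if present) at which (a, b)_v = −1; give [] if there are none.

[3, 11, 17, 19]

Mod squares: a ≡ -53295, b ≡ 561. Check v ∈ {∞, 2, 3, 5, 7, 11, 13, 17, 19}.
v=13: a=13^2·(≡11), b=13^4·(≡11) mod 13; (11|13)=-1, (11|13)=-1; (−1)^{2·4·6}·(-1)^4·(-1)^2 = +1.
v=∞: -53295 < 0 and 561 > 0  ⇒  (a,b)_∞ = +1.
v=7: a=7^-2·(≡6), b=7^-4·(≡2) mod 7; (6|7)=-1, (2|7)=+1; (−1)^{-2·-4·3}·(-1)^-4·(+1)^-2 = +1.
v=5: a=5^5·(≡4), b=5^8·(≡1) mod 5; (4|5)=+1, (1|5)=+1; (−1)^{5·8·2}·(+1)^8·(+1)^5 = +1.
v=17: a=17^1·(≡11), b=17^1·(≡9) mod 17; (11|17)=-1, (9|17)=+1; (−1)^{1·1·8}·(-1)^1·(+1)^1 = -1.
v=19: a=19^1·(≡5), b=19^0·(≡10) mod 19; (5|19)=+1, (10|19)=-1; (−1)^{1·0·9}·(+1)^0·(-1)^1 = -1.
v=3: a=3^-1·(≡1), b=3^-5·(≡1) mod 3; (1|3)=+1, (1|3)=+1; (−1)^{-1·-5·1}·(+1)^-5·(+1)^-1 = -1.
v=11: a=11^1·(≡6), b=11^1·(≡7) mod 11; (6|11)=-1, (7|11)=-1; (−1)^{1·1·5}·(-1)^1·(-1)^1 = -1.
v=2: v_2(a)=-8, v_2(b)=-10; units ≡ 1, 1 (mod 8); ε·ε+αω+βω = 0·0+-8·0+-10·0 ≡ 0  ⇒  (a,b)_2 = +1.
(-53295, 561 / ℚ) ramifies at {3, 11, 17, 19}: a division algebra.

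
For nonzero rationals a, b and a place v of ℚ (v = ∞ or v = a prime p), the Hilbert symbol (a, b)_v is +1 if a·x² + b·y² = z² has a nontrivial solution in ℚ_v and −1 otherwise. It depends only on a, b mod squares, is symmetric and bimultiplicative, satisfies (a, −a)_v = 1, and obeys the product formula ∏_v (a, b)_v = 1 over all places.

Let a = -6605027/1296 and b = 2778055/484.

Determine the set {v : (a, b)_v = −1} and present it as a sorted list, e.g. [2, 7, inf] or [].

[5, 17, 19, 23]

(a, b) ≡ (-323, 56695) mod (ℚ^×)²; places V = {2, 3, 5, 7, 11, 13, 17, 19, 23, 29, ∞}.
(a,b)_29: α=0, u≡5; β=1, v≡12 (mod 29); (5|29)=+1, (12|29)=-1; sign (−1)^0·+1^1·-1^0 = +1.
(a,b)_∞: sgn(-323)=−, sgn(56695)=+, so +1.
(a,b)_13: α=2, u≡11; β=0, v≡11 (mod 13); (11|13)=-1, (11|13)=-1; sign (−1)^0·-1^0·-1^2 = +1.
(a,b)_5: α=0, u≡3; β=1, v≡4 (mod 5); (3|5)=-1, (4|5)=+1; sign (−1)^0·-1^1·+1^0 = -1.
(a,b)_23: α=0, u≡17; β=1, v≡12 (mod 23); (17|23)=-1, (12|23)=+1; sign (−1)^0·-1^1·+1^0 = -1.
(a,b)_3: α=-4, u≡1; β=0, v≡1 (mod 3); (1|3)=+1, (1|3)=+1; sign (−1)^0·+1^0·+1^-4 = +1.
(a,b)_2: α=-4, β=-2; u≡5, v≡7 (mod 8); ε(u)ε(v)=0·1, αω(v)=-4·0, βω(u)=-2·1; sum ≡ 0  ⇒  +1.
(a,b)_19: α=1, u≡12; β=0, v≡3 (mod 19); (12|19)=-1, (3|19)=-1; sign (−1)^0·-1^0·-1^1 = -1.
(a,b)_17: α=1, u≡1; β=1, v≡12 (mod 17); (1|17)=+1, (12|17)=-1; sign (−1)^0·+1^1·-1^1 = -1.
(a,b)_7: α=0, u≡5; β=2, v≡2 (mod 7); (5|7)=-1, (2|7)=+1; sign (−1)^0·-1^2·+1^0 = +1.
(a,b)_11: α=2, u≡8; β=-2, v≡4 (mod 11); (8|11)=-1, (4|11)=+1; sign (−1)^0·-1^-2·+1^2 = +1.
|Ram(-323, 56695)| = 4, even; anisotropic at {5, 17, 19, 23}.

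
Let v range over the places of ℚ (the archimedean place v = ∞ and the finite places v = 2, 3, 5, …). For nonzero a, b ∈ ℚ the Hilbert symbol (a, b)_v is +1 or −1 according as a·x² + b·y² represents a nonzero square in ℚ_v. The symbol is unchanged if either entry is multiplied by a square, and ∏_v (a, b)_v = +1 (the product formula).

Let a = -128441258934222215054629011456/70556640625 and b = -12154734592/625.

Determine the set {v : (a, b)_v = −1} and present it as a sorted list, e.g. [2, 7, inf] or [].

(a, b) ≡ (-154, -2002) mod (ℚ^×)²; places V = {2, 3, 5, 7, 11, 13, 17, ∞}.
(a,b)_2: α=29, β=11; u≡3, v≡7 (mod 8); ε(u)ε(v)=1·1, αω(v)=29·0, βω(u)=11·1; sum ≡ 0  ⇒  +1.
(a,b)_∞: sgn(-154)=−, sgn(-2002)=−, so -1.
(a,b)_11: α=9, u≡7; β=3, v≡4 (mod 11); (7|11)=-1, (4|11)=+1; sign (−1)^1·-1^3·+1^9 = +1.
(a,b)_17: α=-2, u≡4; β=0, v≡16 (mod 17); (4|17)=+1, (16|17)=+1; sign (−1)^0·+1^0·+1^-2 = +1.
(a,b)_5: α=-12, u≡1; β=-4, v≡3 (mod 5); (1|5)=+1, (3|5)=-1; sign (−1)^0·+1^-4·-1^-12 = +1.
(a,b)_3: α=6, u≡2; β=0, v≡2 (mod 3); (2|3)=-1, (2|3)=-1; sign (−1)^0·-1^0·-1^6 = +1.
(a,b)_7: α=7, u≡5; β=3, v≡2 (mod 7); (5|7)=-1, (2|7)=+1; sign (−1)^1·-1^3·+1^7 = +1.
(a,b)_13: α=2, u≡8; β=1, v≡7 (mod 13); (8|13)=-1, (7|13)=-1; sign (−1)^0·-1^1·-1^2 = -1.
|Ram(-154, -2002)| = 2, even; anisotropic at {13, ∞}.

[13, inf]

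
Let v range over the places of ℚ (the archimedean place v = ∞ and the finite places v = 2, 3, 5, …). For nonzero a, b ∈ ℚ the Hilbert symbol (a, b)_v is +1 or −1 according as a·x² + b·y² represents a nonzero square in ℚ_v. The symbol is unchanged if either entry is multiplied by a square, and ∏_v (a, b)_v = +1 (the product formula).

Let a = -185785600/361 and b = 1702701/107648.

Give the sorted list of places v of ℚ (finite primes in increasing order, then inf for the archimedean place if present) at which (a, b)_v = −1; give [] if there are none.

Mod squares: a ≡ -29029, b ≡ 858. Check v ∈ {∞, 2, 3, 5, 7, 11, 13, 19, 29}.
v=19: a=19^-2·(≡10), b=19^0·(≡10) mod 19; (10|19)=-1, (10|19)=-1; (−1)^{-2·0·9}·(-1)^0·(-1)^-2 = +1.
v=29: a=29^1·(≡26), b=29^-2·(≡2) mod 29; (26|29)=-1, (2|29)=-1; (−1)^{1·-2·14}·(-1)^-2·(-1)^1 = -1.
v=2: v_2(a)=8, v_2(b)=-7; units ≡ 3, 5 (mod 8); ε·ε+αω+βω = 1·0+8·1+-7·1 ≡ 1  ⇒  (a,b)_2 = -1.
v=∞: -29029 < 0 and 858 > 0  ⇒  (a,b)_∞ = +1.
v=5: a=5^2·(≡1), b=5^0·(≡2) mod 5; (1|5)=+1, (2|5)=-1; (−1)^{2·0·2}·(+1)^0·(-1)^2 = +1.
v=3: a=3^0·(≡2), b=3^5·(≡1) mod 3; (2|3)=-1, (1|3)=+1; (−1)^{0·5·1}·(-1)^5·(+1)^0 = -1.
v=13: a=13^1·(≡9), b=13^1·(≡10) mod 13; (9|13)=+1, (10|13)=+1; (−1)^{1·1·6}·(+1)^1·(+1)^1 = +1.
v=7: a=7^1·(≡2), b=7^2·(≡4) mod 7; (2|7)=+1, (4|7)=+1; (−1)^{1·2·3}·(+1)^2·(+1)^1 = +1.
v=11: a=11^1·(≡1), b=11^1·(≡5) mod 11; (1|11)=+1, (5|11)=+1; (−1)^{1·1·5}·(+1)^1·(+1)^1 = -1.
Ram(-29029, 858) = {2, 3, 11, 29}; no ℚ_2-point on the conic.

[2, 3, 11, 29]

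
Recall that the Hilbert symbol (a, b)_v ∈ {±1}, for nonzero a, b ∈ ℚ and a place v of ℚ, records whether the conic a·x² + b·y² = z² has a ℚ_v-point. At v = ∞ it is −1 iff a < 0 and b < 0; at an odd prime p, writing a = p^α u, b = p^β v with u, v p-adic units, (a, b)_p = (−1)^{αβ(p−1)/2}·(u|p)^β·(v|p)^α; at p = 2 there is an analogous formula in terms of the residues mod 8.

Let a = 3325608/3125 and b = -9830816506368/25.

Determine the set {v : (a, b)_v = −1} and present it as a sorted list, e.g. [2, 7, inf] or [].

[5, 13]

(a, b) ≡ (461890, -2) mod (ℚ^×)²; places V = {2, 3, 5, 11, 13, 17, 19, ∞}.
(a,b)_2: α=3, β=9; u≡1, v≡7 (mod 8); ε(u)ε(v)=0·1, αω(v)=3·0, βω(u)=9·0; sum ≡ 0  ⇒  +1.
(a,b)_3: α=2, u≡1; β=2, v≡1 (mod 3); (1|3)=+1, (1|3)=+1; sign (−1)^0·+1^2·+1^2 = +1.
(a,b)_17: α=1, u≡4; β=2, v≡1 (mod 17); (4|17)=+1, (1|17)=+1; sign (−1)^0·+1^2·+1^1 = +1.
(a,b)_19: α=1, u≡11; β=2, v≡11 (mod 19); (11|19)=+1, (11|19)=+1; sign (−1)^0·+1^2·+1^1 = +1.
(a,b)_∞: sgn(461890)=+, sgn(-2)=−, so +1.
(a,b)_11: α=1, u≡4; β=2, v≡3 (mod 11); (4|11)=+1, (3|11)=+1; sign (−1)^0·+1^2·+1^1 = +1.
(a,b)_13: α=1, u≡3; β=2, v≡5 (mod 13); (3|13)=+1, (5|13)=-1; sign (−1)^0·+1^2·-1^1 = -1.
(a,b)_5: α=-5, u≡3; β=-2, v≡2 (mod 5); (3|5)=-1, (2|5)=-1; sign (−1)^0·-1^-2·-1^-5 = -1.
Ram(461890, -2) = {5, 13}; no ℚ_5-point on the conic.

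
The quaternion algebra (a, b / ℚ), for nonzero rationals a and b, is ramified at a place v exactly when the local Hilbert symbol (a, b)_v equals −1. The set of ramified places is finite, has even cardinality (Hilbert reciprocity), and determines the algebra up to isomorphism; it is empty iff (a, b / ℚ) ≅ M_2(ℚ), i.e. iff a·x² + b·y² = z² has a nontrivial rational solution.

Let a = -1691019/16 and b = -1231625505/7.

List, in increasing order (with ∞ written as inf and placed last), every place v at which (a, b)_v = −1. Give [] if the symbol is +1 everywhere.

Mod squares: a ≡ -187891, b ≡ -23881935. Check v ∈ {∞, 2, 3, 5, 7, 11, 19, 23, 29, 31}.
v=29: a=29^1·(≡15), b=29^1·(≡19) mod 29; (15|29)=-1, (19|29)=-1; (−1)^{1·1·14}·(-1)^1·(-1)^1 = +1.
v=19: a=19^1·(≡8), b=19^2·(≡7) mod 19; (8|19)=-1, (7|19)=+1; (−1)^{1·2·9}·(-1)^2·(+1)^1 = +1.
v=11: a=11^1·(≡8), b=11^1·(≡6) mod 11; (8|11)=-1, (6|11)=-1; (−1)^{1·1·5}·(-1)^1·(-1)^1 = -1.
v=31: a=31^1·(≡22), b=31^1·(≡30) mod 31; (22|31)=-1, (30|31)=-1; (−1)^{1·1·15}·(-1)^1·(-1)^1 = -1.
v=7: a=7^0·(≡3), b=7^-1·(≡2) mod 7; (3|7)=-1, (2|7)=+1; (−1)^{0·-1·3}·(-1)^-1·(+1)^0 = -1.
v=3: a=3^2·(≡2), b=3^1·(≡2) mod 3; (2|3)=-1, (2|3)=-1; (−1)^{2·1·1}·(-1)^1·(-1)^2 = -1.
v=2: v_2(a)=-4, v_2(b)=0; units ≡ 5, 1 (mod 8); ε·ε+αω+βω = 0·0+-4·0+0·1 ≡ 0  ⇒  (a,b)_2 = +1.
v=5: a=5^0·(≡1), b=5^1·(≡2) mod 5; (1|5)=+1, (2|5)=-1; (−1)^{0·1·2}·(+1)^1·(-1)^0 = +1.
v=∞: -187891 < 0 and -23881935 < 0  ⇒  (a,b)_∞ = -1.
v=23: a=23^0·(≡15), b=23^1·(≡8) mod 23; (15|23)=-1, (8|23)=+1; (−1)^{0·1·11}·(-1)^1·(+1)^0 = -1.
Ram(-187891, -23881935) = {3, 7, 11, 23, 31, ∞}; no ℚ_3-point on the conic.

[3, 7, 11, 23, 31, inf]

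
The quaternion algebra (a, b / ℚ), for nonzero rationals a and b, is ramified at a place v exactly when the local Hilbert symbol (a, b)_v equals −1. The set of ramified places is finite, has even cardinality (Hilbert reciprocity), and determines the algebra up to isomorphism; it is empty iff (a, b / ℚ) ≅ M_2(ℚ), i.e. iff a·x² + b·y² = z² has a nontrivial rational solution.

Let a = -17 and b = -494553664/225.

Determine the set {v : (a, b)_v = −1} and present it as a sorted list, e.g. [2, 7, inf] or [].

Mod squares: a ≡ -17, b ≡ -8041. Check v ∈ {∞, 2, 3, 5, 11, 17, 31, 43}.
v=5: a=5^0·(≡3), b=5^-2·(≡4) mod 5; (3|5)=-1, (4|5)=+1; (−1)^{0·-2·2}·(-1)^-2·(+1)^0 = +1.
v=3: a=3^0·(≡1), b=3^-2·(≡2) mod 3; (1|3)=+1, (2|3)=-1; (−1)^{0·-2·1}·(+1)^-2·(-1)^0 = +1.
v=11: a=11^0·(≡5), b=11^1·(≡8) mod 11; (5|11)=+1, (8|11)=-1; (−1)^{0·1·5}·(+1)^1·(-1)^0 = +1.
v=31: a=31^0·(≡14), b=31^2·(≡28) mod 31; (14|31)=+1, (28|31)=+1; (−1)^{0·2·15}·(+1)^2·(+1)^0 = +1.
v=43: a=43^0·(≡26), b=43^1·(≡22) mod 43; (26|43)=-1, (22|43)=-1; (−1)^{0·1·21}·(-1)^1·(-1)^0 = -1.
v=2: v_2(a)=0, v_2(b)=6; units ≡ 7, 7 (mod 8); ε·ε+αω+βω = 1·1+0·0+6·0 ≡ 1  ⇒  (a,b)_2 = -1.
v=∞: -17 < 0 and -8041 < 0  ⇒  (a,b)_∞ = -1.
v=17: a=17^1·(≡16), b=17^1·(≡7) mod 17; (16|17)=+1, (7|17)=-1; (−1)^{1·1·8}·(+1)^1·(-1)^1 = -1.
Ram(-17, -8041) = {2, 17, 43, ∞}; no ℚ_2-point on the conic.

[2, 17, 43, inf]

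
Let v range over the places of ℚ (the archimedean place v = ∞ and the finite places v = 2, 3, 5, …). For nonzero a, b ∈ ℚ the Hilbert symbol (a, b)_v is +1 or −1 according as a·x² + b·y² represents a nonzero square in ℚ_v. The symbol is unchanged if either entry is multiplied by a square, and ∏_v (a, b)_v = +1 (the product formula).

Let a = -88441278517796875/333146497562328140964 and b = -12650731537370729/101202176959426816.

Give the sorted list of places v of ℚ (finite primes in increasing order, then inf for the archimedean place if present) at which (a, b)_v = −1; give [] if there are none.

(a, b) ≡ (-19, -209) mod (ℚ^×)²; places V = {2, 3, 5, 7, 11, 13, 17, 19, 29, 59, ∞}.
(a,b)_2: α=-2, β=-8; u≡5, v≡7 (mod 8); ε(u)ε(v)=0·1, αω(v)=-2·0, βω(u)=-8·1; sum ≡ 0  ⇒  +1.
(a,b)_13: α=-4, u≡8; β=-4, v≡9 (mod 13); (8|13)=-1, (9|13)=+1; sign (−1)^0·-1^-4·+1^-4 = +1.
(a,b)_3: α=-6, u≡2; β=0, v≡1 (mod 3); (2|3)=-1, (1|3)=+1; sign (−1)^0·-1^0·+1^-6 = +1.
(a,b)_19: α=1, u≡14; β=1, v≡18 (mod 19); (14|19)=-1, (18|19)=-1; sign (−1)^1·-1^1·-1^1 = -1.
(a,b)_7: α=-12, u≡1; β=-12, v≡4 (mod 7); (1|7)=+1, (4|7)=+1; sign (−1)^0·+1^-12·+1^-12 = +1.
(a,b)_∞: sgn(-19)=−, sgn(-209)=−, so -1.
(a,b)_29: α=4, u≡15; β=8, v≡28 (mod 29); (15|29)=-1, (28|29)=+1; sign (−1)^0·-1^8·+1^4 = +1.
(a,b)_5: α=6, u≡4; β=0, v≡1 (mod 5); (4|5)=+1, (1|5)=+1; sign (−1)^0·+1^0·+1^6 = +1.
(a,b)_59: α=2, u≡40; β=0, v≡28 (mod 59); (40|59)=-1, (28|59)=+1; sign (−1)^0·-1^0·+1^2 = +1.
(a,b)_17: α=-2, u≡13; β=0, v≡6 (mod 17); (13|17)=+1, (6|17)=-1; sign (−1)^0·+1^0·-1^-2 = +1.
(a,b)_11: α=2, u≡3; β=3, v≡3 (mod 11); (3|11)=+1, (3|11)=+1; sign (−1)^0·+1^3·+1^2 = +1.
Ram(-19, -209) = {19, ∞}; no ℚ_19-point on the conic.

[19, inf]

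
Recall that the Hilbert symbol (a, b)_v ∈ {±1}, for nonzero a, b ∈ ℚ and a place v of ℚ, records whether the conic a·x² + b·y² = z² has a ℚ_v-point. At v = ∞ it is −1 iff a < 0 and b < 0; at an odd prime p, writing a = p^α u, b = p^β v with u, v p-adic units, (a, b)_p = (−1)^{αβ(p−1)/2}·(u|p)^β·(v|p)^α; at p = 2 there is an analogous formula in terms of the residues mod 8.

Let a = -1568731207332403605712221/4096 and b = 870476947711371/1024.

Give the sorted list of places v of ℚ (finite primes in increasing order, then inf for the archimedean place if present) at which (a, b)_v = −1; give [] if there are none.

(a, b) ≡ (-53669, 3731) mod (ℚ^×)²; places V = {2, 3, 7, 11, 13, 17, 41, ∞}.
(a,b)_11: α=3, u≡1; β=2, v≡2 (mod 11); (1|11)=+1, (2|11)=-1; sign (−1)^0·+1^2·-1^3 = -1.
(a,b)_3: α=6, u≡1; β=4, v≡2 (mod 3); (1|3)=+1, (2|3)=-1; sign (−1)^0·+1^4·-1^6 = +1.
(a,b)_7: α=5, u≡6; β=3, v≡1 (mod 7); (6|7)=-1, (1|7)=+1; sign (−1)^1·-1^3·+1^5 = +1.
(a,b)_41: α=5, u≡11; β=3, v≡40 (mod 41); (11|41)=-1, (40|41)=+1; sign (−1)^0·-1^3·+1^5 = -1.
(a,b)_13: α=2, u≡5; β=1, v≡1 (mod 13); (5|13)=-1, (1|13)=+1; sign (−1)^0·-1^1·+1^2 = -1.
(a,b)_2: α=-12, β=-10; u≡3, v≡3 (mod 8); ε(u)ε(v)=1·1, αω(v)=-12·1, βω(u)=-10·1; sum ≡ 1  ⇒  -1.
(a,b)_∞: sgn(-53669)=−, sgn(3731)=+, so +1.
(a,b)_17: α=3, u≡3; β=2, v≡4 (mod 17); (3|17)=-1, (4|17)=+1; sign (−1)^0·-1^2·+1^3 = +1.
Ram(-53669, 3731) = {2, 11, 13, 41}; no ℚ_2-point on the conic.

[2, 11, 13, 41]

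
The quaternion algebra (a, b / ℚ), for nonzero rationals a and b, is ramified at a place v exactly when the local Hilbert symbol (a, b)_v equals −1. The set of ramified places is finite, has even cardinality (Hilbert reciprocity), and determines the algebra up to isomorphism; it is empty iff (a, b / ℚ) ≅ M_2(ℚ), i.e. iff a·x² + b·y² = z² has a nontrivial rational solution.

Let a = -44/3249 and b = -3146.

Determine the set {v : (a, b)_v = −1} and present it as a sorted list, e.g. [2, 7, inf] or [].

(a, b) ≡ (-11, -26) mod (ℚ^×)²; places V = {2, 3, 11, 13, 19, ∞}.
(a,b)_∞: sgn(-11)=−, sgn(-26)=−, so -1.
(a,b)_11: α=1, u≡10; β=2, v≡7 (mod 11); (10|11)=-1, (7|11)=-1; sign (−1)^0·-1^2·-1^1 = -1.
(a,b)_3: α=-2, u≡1; β=0, v≡1 (mod 3); (1|3)=+1, (1|3)=+1; sign (−1)^0·+1^0·+1^-2 = +1.
(a,b)_19: α=-2, u≡12; β=0, v≡8 (mod 19); (12|19)=-1, (8|19)=-1; sign (−1)^0·-1^0·-1^-2 = +1.
(a,b)_2: α=2, β=1; u≡5, v≡3 (mod 8); ε(u)ε(v)=0·1, αω(v)=2·1, βω(u)=1·1; sum ≡ 1  ⇒  -1.
(a,b)_13: α=0, u≡5; β=1, v≡5 (mod 13); (5|13)=-1, (5|13)=-1; sign (−1)^0·-1^1·-1^0 = -1.
(-11, -26 / ℚ) ramifies at {2, 11, 13, ∞}: a division algebra.

[2, 11, 13, inf]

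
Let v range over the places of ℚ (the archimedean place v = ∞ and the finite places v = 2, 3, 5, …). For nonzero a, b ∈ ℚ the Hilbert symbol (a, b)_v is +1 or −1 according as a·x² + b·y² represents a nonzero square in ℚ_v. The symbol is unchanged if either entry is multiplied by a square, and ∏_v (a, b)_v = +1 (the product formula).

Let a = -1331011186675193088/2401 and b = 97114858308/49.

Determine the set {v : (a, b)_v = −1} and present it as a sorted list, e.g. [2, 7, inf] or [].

Mod squares: a ≡ -12597, b ≡ 17. Check v ∈ {∞, 2, 3, 7, 13, 17, 19}.
v=13: a=13^3·(≡8), b=13^2·(≡1) mod 13; (8|13)=-1, (1|13)=+1; (−1)^{3·2·6}·(-1)^2·(+1)^3 = +1.
v=∞: -12597 < 0 and 17 > 0  ⇒  (a,b)_∞ = +1.
v=19: a=19^3·(≡12), b=19^2·(≡17) mod 19; (12|19)=-1, (17|19)=+1; (−1)^{3·2·9}·(-1)^2·(+1)^3 = +1.
v=3: a=3^5·(≡1), b=3^4·(≡2) mod 3; (1|3)=+1, (2|3)=-1; (−1)^{5·4·1}·(+1)^4·(-1)^5 = -1.
v=2: v_2(a)=8, v_2(b)=2; units ≡ 3, 1 (mod 8); ε·ε+αω+βω = 1·0+8·0+2·1 ≡ 0  ⇒  (a,b)_2 = +1.
v=17: a=17^5·(≡11), b=17^3·(≡2) mod 17; (11|17)=-1, (2|17)=+1; (−1)^{5·3·8}·(-1)^3·(+1)^5 = -1.
v=7: a=7^-4·(≡5), b=7^-2·(≡6) mod 7; (5|7)=-1, (6|7)=-1; (−1)^{-4·-2·3}·(-1)^-2·(-1)^-4 = +1.
(-12597, 17 / ℚ) ramifies at {3, 17}: a division algebra.

[3, 17]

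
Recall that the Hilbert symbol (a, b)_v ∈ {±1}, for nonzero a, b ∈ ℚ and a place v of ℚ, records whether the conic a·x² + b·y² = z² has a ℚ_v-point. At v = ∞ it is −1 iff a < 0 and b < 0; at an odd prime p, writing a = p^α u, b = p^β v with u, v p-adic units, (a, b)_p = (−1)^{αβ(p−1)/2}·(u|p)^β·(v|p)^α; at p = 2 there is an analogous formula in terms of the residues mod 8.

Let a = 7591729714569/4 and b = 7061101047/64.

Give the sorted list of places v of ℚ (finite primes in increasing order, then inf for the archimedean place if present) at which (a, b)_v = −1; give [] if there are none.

Mod squares: a ≡ 1001, b ≡ 87. Check v ∈ {∞, 2, 3, 7, 11, 13, 29}.
v=11: a=11^3·(≡4), b=11^2·(≡7) mod 11; (4|11)=+1, (7|11)=-1; (−1)^{3·2·5}·(+1)^2·(-1)^3 = -1.
v=29: a=29^2·(≡3), b=29^1·(≡21) mod 29; (3|29)=-1, (21|29)=-1; (−1)^{2·1·14}·(-1)^1·(-1)^2 = -1.
v=7: a=7^3·(≡3), b=7^2·(≡3) mod 7; (3|7)=-1, (3|7)=-1; (−1)^{3·2·3}·(-1)^2·(-1)^3 = -1.
v=13: a=13^3·(≡9), b=13^2·(≡12) mod 13; (9|13)=+1, (12|13)=+1; (−1)^{3·2·6}·(+1)^2·(+1)^3 = +1.
v=2: v_2(a)=-2, v_2(b)=-6; units ≡ 1, 7 (mod 8); ε·ε+αω+βω = 0·1+-2·0+-6·0 ≡ 0  ⇒  (a,b)_2 = +1.
v=∞: 1001 > 0 and 87 > 0  ⇒  (a,b)_∞ = +1.
v=3: a=3^2·(≡2), b=3^5·(≡2) mod 3; (2|3)=-1, (2|3)=-1; (−1)^{2·5·1}·(-1)^5·(-1)^2 = -1.
Ram(1001, 87) = {3, 7, 11, 29}; no ℚ_3-point on the conic.

[3, 7, 11, 29]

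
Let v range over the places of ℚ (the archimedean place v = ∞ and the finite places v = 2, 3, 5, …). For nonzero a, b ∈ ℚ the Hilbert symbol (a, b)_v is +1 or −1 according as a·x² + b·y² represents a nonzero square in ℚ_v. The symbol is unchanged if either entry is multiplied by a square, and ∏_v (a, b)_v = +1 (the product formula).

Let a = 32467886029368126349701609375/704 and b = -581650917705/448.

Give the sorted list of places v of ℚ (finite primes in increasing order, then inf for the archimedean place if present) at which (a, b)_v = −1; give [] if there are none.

[5, 7]

Mod squares: a ≡ 245157, b ≡ -1616615. Check v ∈ {∞, 2, 3, 5, 7, 11, 13, 17, 19, 23}.
v=19: a=19^3·(≡2), b=19^1·(≡4) mod 19; (2|19)=-1, (4|19)=+1; (−1)^{3·1·9}·(-1)^1·(+1)^3 = +1.
v=11: a=11^-1·(≡9), b=11^1·(≡10) mod 11; (9|11)=+1, (10|11)=-1; (−1)^{-1·1·5}·(+1)^1·(-1)^-1 = +1.
v=23: a=23^7·(≡11), b=23^4·(≡13) mod 23; (11|23)=-1, (13|23)=+1; (−1)^{7·4·11}·(-1)^4·(+1)^7 = +1.
v=13: a=13^2·(≡4), b=13^1·(≡1) mod 13; (4|13)=+1, (1|13)=+1; (−1)^{2·1·6}·(+1)^1·(+1)^2 = +1.
v=2: v_2(a)=-6, v_2(b)=-6; units ≡ 5, 1 (mod 8); ε·ε+αω+βω = 0·0+-6·0+-6·1 ≡ 0  ⇒  (a,b)_2 = +1.
v=3: a=3^7·(≡2), b=3^2·(≡1) mod 3; (2|3)=-1, (1|3)=+1; (−1)^{7·2·1}·(-1)^2·(+1)^7 = +1.
v=5: a=5^6·(≡2), b=5^1·(≡3) mod 5; (2|5)=-1, (3|5)=-1; (−1)^{6·1·2}·(-1)^1·(-1)^6 = -1.
v=7: a=7^2·(≡5), b=7^-1·(≡3) mod 7; (5|7)=-1, (3|7)=-1; (−1)^{2·-1·3}·(-1)^-1·(-1)^2 = -1.
v=∞: 245157 > 0 and -1616615 < 0  ⇒  (a,b)_∞ = +1.
v=17: a=17^3·(≡7), b=17^1·(≡5) mod 17; (7|17)=-1, (5|17)=-1; (−1)^{3·1·8}·(-1)^1·(-1)^3 = +1.
(245157, -1616615 / ℚ) ramifies at {5, 7}: a division algebra.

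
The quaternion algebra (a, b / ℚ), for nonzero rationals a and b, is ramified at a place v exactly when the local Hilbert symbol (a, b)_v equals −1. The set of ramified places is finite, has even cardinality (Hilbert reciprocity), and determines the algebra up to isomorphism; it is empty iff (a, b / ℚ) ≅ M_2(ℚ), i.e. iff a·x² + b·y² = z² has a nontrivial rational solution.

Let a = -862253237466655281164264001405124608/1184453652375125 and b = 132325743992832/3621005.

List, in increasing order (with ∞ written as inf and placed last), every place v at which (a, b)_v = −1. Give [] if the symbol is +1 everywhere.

[2, 3, 17, 19]

(a, b) ≡ (-3315, 214890) mod (ℚ^×)²; places V = {2, 3, 5, 11, 13, 17, 19, 23, 29, 37, ∞}.
(a,b)_11: α=-2, u≡2; β=0, v≡9 (mod 11); (2|11)=-1, (9|11)=+1; sign (−1)^0·-1^0·+1^-2 = +1.
(a,b)_17: α=11, u≡2; β=4, v≡10 (mod 17); (2|17)=+1, (10|17)=-1; sign (−1)^0·+1^4·-1^11 = -1.
(a,b)_13: α=3, u≡8; β=1, v≡7 (mod 13); (8|13)=-1, (7|13)=-1; sign (−1)^0·-1^1·-1^3 = +1.
(a,b)_5: α=-3, u≡2; β=-1, v≡2 (mod 5); (2|5)=-1, (2|5)=-1; sign (−1)^0·-1^-1·-1^-3 = +1.
(a,b)_∞: sgn(-3315)=−, sgn(214890)=+, so +1.
(a,b)_29: α=2, u≡1; β=1, v≡27 (mod 29); (1|29)=+1, (27|29)=-1; sign (−1)^0·+1^1·-1^2 = +1.
(a,b)_23: α=-8, u≡20; β=-2, v≡6 (mod 23); (20|23)=-1, (6|23)=+1; sign (−1)^0·-1^-2·+1^-8 = +1.
(a,b)_37: α=0, u≡35; β=-2, v≡20 (mod 37); (35|37)=-1, (20|37)=-1; sign (−1)^0·-1^-2·-1^0 = +1.
(a,b)_3: α=13, u≡2; β=3, v≡2 (mod 3); (2|3)=-1, (2|3)=-1; sign (−1)^1·-1^3·-1^13 = -1.
(a,b)_2: α=16, β=13; u≡5, v≡5 (mod 8); ε(u)ε(v)=0·0, αω(v)=16·1, βω(u)=13·1; sum ≡ 1  ⇒  -1.
(a,b)_19: α=4, u≡3; β=1, v≡16 (mod 19); (3|19)=-1, (16|19)=+1; sign (−1)^0·-1^1·+1^4 = -1.
|Ram(-3315, 214890)| = 4, even; anisotropic at {2, 3, 17, 19}.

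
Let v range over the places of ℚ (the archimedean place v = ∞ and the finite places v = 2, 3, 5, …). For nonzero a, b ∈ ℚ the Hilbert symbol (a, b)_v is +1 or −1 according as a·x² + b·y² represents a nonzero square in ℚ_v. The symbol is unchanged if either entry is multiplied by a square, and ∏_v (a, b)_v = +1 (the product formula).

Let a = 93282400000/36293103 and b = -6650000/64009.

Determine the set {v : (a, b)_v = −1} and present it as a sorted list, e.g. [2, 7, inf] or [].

(a, b) ≡ (11305, -665) mod (ℚ^×)²; places V = {2, 3, 5, 7, 11, 17, 19, 23, ∞}.
(a,b)_11: α=-2, u≡7; β=-2, v≡6 (mod 11); (7|11)=-1, (6|11)=-1; sign (−1)^0·-1^-2·-1^-2 = +1.
(a,b)_3: α=-4, u≡1; β=0, v≡1 (mod 3); (1|3)=+1, (1|3)=+1; sign (−1)^0·+1^0·+1^-4 = +1.
(a,b)_19: α=3, u≡11; β=1, v≡10 (mod 19); (11|19)=+1, (10|19)=-1; sign (−1)^1·+1^1·-1^3 = +1.
(a,b)_7: α=-1, u≡5; β=1, v≡5 (mod 7); (5|7)=-1, (5|7)=-1; sign (−1)^1·-1^1·-1^-1 = -1.
(a,b)_5: α=5, u≡1; β=5, v≡3 (mod 5); (1|5)=+1, (3|5)=-1; sign (−1)^0·+1^5·-1^5 = -1.
(a,b)_17: α=1, u≡16; β=0, v≡15 (mod 17); (16|17)=+1, (15|17)=+1; sign (−1)^0·+1^0·+1^1 = +1.
(a,b)_23: α=-2, u≡3; β=-2, v≡6 (mod 23); (3|23)=+1, (6|23)=+1; sign (−1)^0·+1^-2·+1^-2 = +1.
(a,b)_∞: sgn(11305)=+, sgn(-665)=−, so +1.
(a,b)_2: α=8, β=4; u≡1, v≡7 (mod 8); ε(u)ε(v)=0·1, αω(v)=8·0, βω(u)=4·0; sum ≡ 0  ⇒  +1.
(11305, -665 / ℚ) ramifies at {5, 7}: a division algebra.

[5, 7]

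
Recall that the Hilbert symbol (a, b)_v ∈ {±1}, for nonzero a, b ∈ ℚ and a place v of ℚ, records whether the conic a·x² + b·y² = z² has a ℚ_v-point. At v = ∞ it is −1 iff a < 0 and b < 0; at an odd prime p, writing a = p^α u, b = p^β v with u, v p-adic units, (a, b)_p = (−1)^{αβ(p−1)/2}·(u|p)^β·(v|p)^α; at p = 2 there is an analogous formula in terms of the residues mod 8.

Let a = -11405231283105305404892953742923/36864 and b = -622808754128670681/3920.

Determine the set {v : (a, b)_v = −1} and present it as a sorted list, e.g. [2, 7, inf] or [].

Mod squares: a ≡ -89947, b ≡ -80845. Check v ∈ {∞, 2, 3, 5, 7, 11, 13, 17, 19, 23, 37}.
v=5: a=5^0·(≡3), b=5^-1·(≡1) mod 5; (3|5)=-1, (1|5)=+1; (−1)^{0·-1·2}·(-1)^-1·(+1)^0 = -1.
v=23: a=23^8·(≡2), b=23^3·(≡2) mod 23; (2|23)=+1, (2|23)=+1; (−1)^{8·3·11}·(+1)^3·(+1)^8 = +1.
v=37: a=37^5·(≡16), b=37^3·(≡13) mod 37; (16|37)=+1, (13|37)=-1; (−1)^{5·3·18}·(+1)^3·(-1)^5 = -1.
v=13: a=13^3·(≡4), b=13^2·(≡6) mod 13; (4|13)=+1, (6|13)=-1; (−1)^{3·2·6}·(+1)^2·(-1)^3 = -1.
v=3: a=3^-2·(≡2), b=3^2·(≡2) mod 3; (2|3)=-1, (2|3)=-1; (−1)^{-2·2·1}·(-1)^2·(-1)^-2 = +1.
v=19: a=19^2·(≡15), b=19^1·(≡1) mod 19; (15|19)=-1, (1|19)=+1; (−1)^{2·1·9}·(-1)^1·(+1)^2 = -1.
v=∞: -89947 < 0 and -80845 < 0  ⇒  (a,b)_∞ = -1.
v=17: a=17^3·(≡1), b=17^2·(≡7) mod 17; (1|17)=+1, (7|17)=-1; (−1)^{3·2·8}·(+1)^2·(-1)^3 = -1.
v=7: a=7^2·(≡5), b=7^-2·(≡3) mod 7; (5|7)=-1, (3|7)=-1; (−1)^{2·-2·3}·(-1)^-2·(-1)^2 = +1.
v=2: v_2(a)=-12, v_2(b)=-4; units ≡ 5, 3 (mod 8); ε·ε+αω+βω = 0·1+-12·1+-4·1 ≡ 0  ⇒  (a,b)_2 = +1.
v=11: a=11^1·(≡7), b=11^2·(≡3) mod 11; (7|11)=-1, (3|11)=+1; (−1)^{1·2·5}·(-1)^2·(+1)^1 = +1.
(-89947, -80845 / ℚ) ramifies at {5, 13, 17, 19, 37, ∞}: a division algebra.

[5, 13, 17, 19, 37, inf]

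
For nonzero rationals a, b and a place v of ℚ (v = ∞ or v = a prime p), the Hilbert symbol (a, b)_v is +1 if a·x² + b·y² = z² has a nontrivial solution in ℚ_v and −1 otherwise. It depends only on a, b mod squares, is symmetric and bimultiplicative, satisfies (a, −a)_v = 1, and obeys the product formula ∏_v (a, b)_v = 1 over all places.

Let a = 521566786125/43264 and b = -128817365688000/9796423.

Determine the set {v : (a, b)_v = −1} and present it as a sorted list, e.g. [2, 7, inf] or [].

[3, 5, 7, 11]

Mod squares: a ≡ 584045, b ≡ -159285. Check v ∈ {∞, 2, 3, 5, 7, 11, 13, 19, 37, 41}.
v=41: a=41^1·(≡8), b=41^1·(≡4) mod 41; (8|41)=+1, (4|41)=+1; (−1)^{1·1·20}·(+1)^1·(+1)^1 = +1.
v=19: a=19^0·(≡5), b=19^2·(≡17) mod 19; (5|19)=+1, (17|19)=+1; (−1)^{0·2·9}·(+1)^2·(+1)^0 = +1.
v=11: a=11^1·(≡9), b=11^2·(≡6) mod 11; (9|11)=+1, (6|11)=-1; (−1)^{1·2·5}·(+1)^2·(-1)^1 = -1.
v=3: a=3^6·(≡2), b=3^5·(≡2) mod 3; (2|3)=-1, (2|3)=-1; (−1)^{6·5·1}·(-1)^5·(-1)^6 = -1.
v=∞: 584045 > 0 and -159285 < 0  ⇒  (a,b)_∞ = +1.
v=2: v_2(a)=-8, v_2(b)=6; units ≡ 5, 3 (mod 8); ε·ε+αω+βω = 0·1+-8·1+6·1 ≡ 0  ⇒  (a,b)_2 = +1.
v=5: a=5^3·(≡1), b=5^3·(≡2) mod 5; (1|5)=+1, (2|5)=-1; (−1)^{3·3·2}·(+1)^3·(-1)^3 = -1.
v=37: a=37^1·(≡19), b=37^1·(≡19) mod 37; (19|37)=-1, (19|37)=-1; (−1)^{1·1·18}·(-1)^1·(-1)^1 = +1.
v=7: a=7^3·(≡2), b=7^-3·(≡4) mod 7; (2|7)=+1, (4|7)=+1; (−1)^{3·-3·3}·(+1)^-3·(+1)^3 = -1.
v=13: a=13^-2·(≡11), b=13^-4·(≡10) mod 13; (11|13)=-1, (10|13)=+1; (−1)^{-2·-4·6}·(-1)^-4·(+1)^-2 = +1.
(584045, -159285 / ℚ) ramifies at {3, 5, 7, 11}: a division algebra.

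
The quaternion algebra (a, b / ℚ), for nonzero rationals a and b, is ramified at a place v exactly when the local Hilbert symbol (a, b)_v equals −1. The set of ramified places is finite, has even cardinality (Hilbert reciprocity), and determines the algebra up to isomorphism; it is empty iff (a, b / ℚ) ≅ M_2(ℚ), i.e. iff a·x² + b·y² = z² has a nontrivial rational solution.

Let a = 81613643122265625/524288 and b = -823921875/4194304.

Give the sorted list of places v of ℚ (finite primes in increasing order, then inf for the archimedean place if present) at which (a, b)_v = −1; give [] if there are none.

(a, b) ≡ (114, -651) mod (ℚ^×)²; places V = {2, 3, 5, 7, 19, 31, ∞}.
(a,b)_3: α=5, u≡2; β=5, v≡2 (mod 3); (2|3)=-1, (2|3)=-1; sign (−1)^1·-1^5·-1^5 = -1.
(a,b)_19: α=1, u≡11; β=0, v≡14 (mod 19); (11|19)=+1, (14|19)=-1; sign (−1)^0·+1^0·-1^1 = -1.
(a,b)_31: α=4, u≡29; β=1, v≡1 (mod 31); (29|31)=-1, (1|31)=+1; sign (−1)^0·-1^1·+1^4 = -1.
(a,b)_5: α=8, u≡1; β=6, v≡1 (mod 5); (1|5)=+1, (1|5)=+1; sign (−1)^0·+1^6·+1^8 = +1.
(a,b)_2: α=-19, β=-22; u≡1, v≡5 (mod 8); ε(u)ε(v)=0·0, αω(v)=-19·1, βω(u)=-22·0; sum ≡ 1  ⇒  -1.
(a,b)_7: α=2, u≡4; β=1, v≡3 (mod 7); (4|7)=+1, (3|7)=-1; sign (−1)^0·+1^1·-1^2 = +1.
(a,b)_∞: sgn(114)=+, sgn(-651)=−, so +1.
|Ram(114, -651)| = 4, even; anisotropic at {2, 3, 19, 31}.

[2, 3, 19, 31]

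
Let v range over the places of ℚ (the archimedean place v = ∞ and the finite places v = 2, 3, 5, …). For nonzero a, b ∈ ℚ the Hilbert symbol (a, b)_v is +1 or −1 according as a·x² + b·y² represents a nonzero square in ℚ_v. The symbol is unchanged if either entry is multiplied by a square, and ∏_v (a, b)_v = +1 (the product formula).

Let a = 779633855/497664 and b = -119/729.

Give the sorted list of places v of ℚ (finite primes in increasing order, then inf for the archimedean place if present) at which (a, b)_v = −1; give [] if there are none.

[13, 17]

(a, b) ≡ (2730, -119) mod (ℚ^×)²; places V = {2, 3, 5, 7, 11, 13, 17, ∞}.
(a,b)_17: α=2, u≡14; β=1, v≡12 (mod 17); (14|17)=-1, (12|17)=-1; sign (−1)^0·-1^1·-1^2 = -1.
(a,b)_13: α=1, u≡6; β=0, v≡11 (mod 13); (6|13)=-1, (11|13)=-1; sign (−1)^0·-1^0·-1^1 = -1.
(a,b)_∞: sgn(2730)=+, sgn(-119)=−, so +1.
(a,b)_11: α=2, u≡8; β=0, v≡8 (mod 11); (8|11)=-1, (8|11)=-1; sign (−1)^0·-1^0·-1^2 = +1.
(a,b)_3: α=-5, u≡1; β=-6, v≡1 (mod 3); (1|3)=+1, (1|3)=+1; sign (−1)^0·+1^-6·+1^-5 = +1.
(a,b)_7: α=3, u≡6; β=1, v≡4 (mod 7); (6|7)=-1, (4|7)=+1; sign (−1)^1·-1^1·+1^3 = +1.
(a,b)_2: α=-11, β=0; u≡5, v≡1 (mod 8); ε(u)ε(v)=0·0, αω(v)=-11·0, βω(u)=0·1; sum ≡ 0  ⇒  +1.
(a,b)_5: α=1, u≡4; β=0, v≡4 (mod 5); (4|5)=+1, (4|5)=+1; sign (−1)^0·+1^0·+1^1 = +1.
Ram(2730, -119) = {13, 17}; no ℚ_13-point on the conic.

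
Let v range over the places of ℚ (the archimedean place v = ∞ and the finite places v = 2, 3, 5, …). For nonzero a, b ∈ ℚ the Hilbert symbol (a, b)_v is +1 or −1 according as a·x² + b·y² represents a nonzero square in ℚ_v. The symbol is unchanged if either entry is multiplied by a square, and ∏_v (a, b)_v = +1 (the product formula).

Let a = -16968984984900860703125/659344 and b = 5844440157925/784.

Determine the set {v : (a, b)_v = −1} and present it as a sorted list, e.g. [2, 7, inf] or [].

[5, 17]

Mod squares: a ≡ -3485, b ≡ 1333. Check v ∈ {∞, 2, 5, 7, 17, 19, 29, 31, 41, 43}.
v=17: a=17^3·(≡15), b=17^2·(≡14) mod 17; (15|17)=+1, (14|17)=-1; (−1)^{3·2·8}·(+1)^2·(-1)^3 = -1.
v=43: a=43^2·(≡41), b=43^1·(≡13) mod 43; (41|43)=+1, (13|43)=+1; (−1)^{2·1·21}·(+1)^1·(+1)^2 = +1.
v=5: a=5^7·(≡2), b=5^2·(≡3) mod 5; (2|5)=-1, (3|5)=-1; (−1)^{7·2·2}·(-1)^2·(-1)^7 = -1.
v=29: a=29^-2·(≡13), b=29^0·(≡23) mod 29; (13|29)=+1, (23|29)=+1; (−1)^{-2·0·14}·(+1)^0·(+1)^-2 = +1.
v=31: a=31^2·(≡19), b=31^1·(≡22) mod 31; (19|31)=+1, (22|31)=-1; (−1)^{2·1·15}·(+1)^1·(-1)^2 = +1.
v=19: a=19^2·(≡16), b=19^2·(≡8) mod 19; (16|19)=+1, (8|19)=-1; (−1)^{2·2·9}·(+1)^2·(-1)^2 = +1.
v=7: a=7^-2·(≡1), b=7^-2·(≡6) mod 7; (1|7)=+1, (6|7)=-1; (−1)^{-2·-2·3}·(+1)^-2·(-1)^-2 = +1.
v=2: v_2(a)=-4, v_2(b)=-4; units ≡ 3, 5 (mod 8); ε·ε+αω+βω = 1·0+-4·1+-4·1 ≡ 0  ⇒  (a,b)_2 = +1.
v=41: a=41^3·(≡11), b=41^2·(≡1) mod 41; (11|41)=-1, (1|41)=+1; (−1)^{3·2·20}·(-1)^2·(+1)^3 = +1.
v=∞: -3485 < 0 and 1333 > 0  ⇒  (a,b)_∞ = +1.
Ram(-3485, 1333) = {5, 17}; no ℚ_5-point on the conic.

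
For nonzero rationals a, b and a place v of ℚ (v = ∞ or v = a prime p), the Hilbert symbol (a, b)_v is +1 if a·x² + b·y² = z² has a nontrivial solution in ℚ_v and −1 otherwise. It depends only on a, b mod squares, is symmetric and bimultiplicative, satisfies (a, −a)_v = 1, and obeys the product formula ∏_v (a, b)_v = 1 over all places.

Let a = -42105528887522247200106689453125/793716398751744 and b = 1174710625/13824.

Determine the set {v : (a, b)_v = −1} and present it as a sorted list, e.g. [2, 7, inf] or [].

[2, 7]

Mod squares: a ≡ -798, b ≡ 21318. Check v ∈ {∞, 2, 3, 5, 7, 11, 13, 17, 19, 23}.
v=7: a=7^5·(≡6), b=7^0·(≡3) mod 7; (6|7)=-1, (3|7)=-1; (−1)^{5·0·3}·(-1)^0·(-1)^5 = -1.
v=5: a=5^12·(≡2), b=5^4·(≡3) mod 5; (2|5)=-1, (3|5)=-1; (−1)^{12·4·2}·(-1)^4·(-1)^12 = +1.
v=23: a=23^6·(≡17), b=23^2·(≡21) mod 23; (17|23)=-1, (21|23)=-1; (−1)^{6·2·11}·(-1)^2·(-1)^6 = +1.
v=2: v_2(a)=-31, v_2(b)=-9; units ≡ 1, 3 (mod 8); ε·ε+αω+βω = 0·1+-31·1+-9·0 ≡ 1  ⇒  (a,b)_2 = -1.
v=∞: -798 < 0 and 21318 > 0  ⇒  (a,b)_∞ = +1.
v=3: a=3^-7·(≡1), b=3^-3·(≡2) mod 3; (1|3)=+1, (2|3)=-1; (−1)^{-7·-3·1}·(+1)^-3·(-1)^-7 = +1.
v=17: a=17^4·(≡4), b=17^1·(≡15) mod 17; (4|17)=+1, (15|17)=+1; (−1)^{4·1·8}·(+1)^1·(+1)^4 = +1.
v=11: a=11^2·(≡5), b=11^1·(≡10) mod 11; (5|11)=+1, (10|11)=-1; (−1)^{2·1·5}·(+1)^1·(-1)^2 = +1.
v=13: a=13^-2·(≡8), b=13^0·(≡2) mod 13; (8|13)=-1, (2|13)=-1; (−1)^{-2·0·6}·(-1)^0·(-1)^-2 = +1.
v=19: a=19^3·(≡3), b=19^1·(≡7) mod 19; (3|19)=-1, (7|19)=+1; (−1)^{3·1·9}·(-1)^1·(+1)^3 = +1.
Ram(-798, 21318) = {2, 7}; no ℚ_2-point on the conic.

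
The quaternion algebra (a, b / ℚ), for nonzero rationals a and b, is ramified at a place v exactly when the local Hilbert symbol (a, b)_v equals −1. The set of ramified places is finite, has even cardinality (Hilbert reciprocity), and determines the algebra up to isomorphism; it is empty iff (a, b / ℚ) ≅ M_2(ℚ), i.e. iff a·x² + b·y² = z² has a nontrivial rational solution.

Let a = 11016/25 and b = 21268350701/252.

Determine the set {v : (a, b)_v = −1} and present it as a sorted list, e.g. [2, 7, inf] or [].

Mod squares: a ≡ 34, b ≡ 3048227. Check v ∈ {∞, 2, 3, 5, 7, 13, 17, 19, 41, 43}.
v=41: a=41^0·(≡29), b=41^1·(≡17) mod 41; (29|41)=-1, (17|41)=-1; (−1)^{0·1·20}·(-1)^1·(-1)^0 = -1.
v=2: v_2(a)=3, v_2(b)=-2; units ≡ 1, 3 (mod 8); ε·ε+αω+βω = 0·1+3·1+-2·0 ≡ 1  ⇒  (a,b)_2 = -1.
v=3: a=3^4·(≡1), b=3^-2·(≡2) mod 3; (1|3)=+1, (2|3)=-1; (−1)^{4·-2·1}·(+1)^-2·(-1)^4 = +1.
v=17: a=17^1·(≡13), b=17^2·(≡2) mod 17; (13|17)=+1, (2|17)=+1; (−1)^{1·2·8}·(+1)^2·(+1)^1 = +1.
v=19: a=19^0·(≡12), b=19^1·(≡11) mod 19; (12|19)=-1, (11|19)=+1; (−1)^{0·1·9}·(-1)^1·(+1)^0 = -1.
v=43: a=43^0·(≡33), b=43^1·(≡40) mod 43; (33|43)=-1, (40|43)=+1; (−1)^{0·1·21}·(-1)^1·(+1)^0 = -1.
v=∞: 34 > 0 and 3048227 > 0  ⇒  (a,b)_∞ = +1.
v=7: a=7^0·(≡3), b=7^-1·(≡3) mod 7; (3|7)=-1, (3|7)=-1; (−1)^{0·-1·3}·(-1)^-1·(-1)^0 = -1.
v=5: a=5^-2·(≡1), b=5^0·(≡3) mod 5; (1|5)=+1, (3|5)=-1; (−1)^{-2·0·2}·(+1)^0·(-1)^-2 = +1.
v=13: a=13^0·(≡8), b=13^3·(≡8) mod 13; (8|13)=-1, (8|13)=-1; (−1)^{0·3·6}·(-1)^3·(-1)^0 = -1.
(34, 3048227 / ℚ) ramifies at {2, 7, 13, 19, 41, 43}: a division algebra.

[2, 7, 13, 19, 41, 43]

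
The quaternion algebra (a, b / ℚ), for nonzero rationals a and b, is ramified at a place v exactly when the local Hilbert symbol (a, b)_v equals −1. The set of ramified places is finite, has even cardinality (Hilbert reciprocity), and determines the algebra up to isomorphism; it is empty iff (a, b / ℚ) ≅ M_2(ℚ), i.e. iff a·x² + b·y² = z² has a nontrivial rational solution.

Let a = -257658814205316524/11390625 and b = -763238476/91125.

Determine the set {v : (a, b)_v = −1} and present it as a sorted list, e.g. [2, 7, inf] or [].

(a, b) ≡ (-299, -46655) mod (ℚ^×)²; places V = {2, 3, 5, 7, 11, 13, 23, 31, 43, ∞}.
(a,b)_31: α=2, u≡27; β=1, v≡14 (mod 31); (27|31)=-1, (14|31)=+1; sign (−1)^0·-1^1·+1^2 = -1.
(a,b)_43: α=2, u≡20; β=1, v≡19 (mod 43); (20|43)=-1, (19|43)=-1; sign (−1)^0·-1^1·-1^2 = -1.
(a,b)_2: α=2, β=2; u≡5, v≡1 (mod 8); ε(u)ε(v)=0·0, αω(v)=2·0, βω(u)=2·1; sum ≡ 0  ⇒  +1.
(a,b)_11: α=4, u≡5; β=2, v≡7 (mod 11); (5|11)=+1, (7|11)=-1; sign (−1)^0·+1^2·-1^4 = +1.
(a,b)_7: α=2, u≡1; β=1, v≡3 (mod 7); (1|7)=+1, (3|7)=-1; sign (−1)^0·+1^1·-1^2 = +1.
(a,b)_3: α=-6, u≡1; β=-6, v≡1 (mod 3); (1|3)=+1, (1|3)=+1; sign (−1)^0·+1^-6·+1^-6 = +1.
(a,b)_∞: sgn(-299)=−, sgn(-46655)=−, so -1.
(a,b)_5: α=-6, u≡4; β=-3, v≡1 (mod 5); (4|5)=+1, (1|5)=+1; sign (−1)^0·+1^-3·+1^-6 = +1.
(a,b)_13: α=3, u≡1; β=2, v≡6 (mod 13); (1|13)=+1, (6|13)=-1; sign (−1)^0·+1^2·-1^3 = -1.
(a,b)_23: α=1, u≡17; β=0, v≡13 (mod 23); (17|23)=-1, (13|23)=+1; sign (−1)^0·-1^0·+1^1 = +1.
Ram(-299, -46655) = {13, 31, 43, ∞}; no ℚ_13-point on the conic.

[13, 31, 43, inf]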